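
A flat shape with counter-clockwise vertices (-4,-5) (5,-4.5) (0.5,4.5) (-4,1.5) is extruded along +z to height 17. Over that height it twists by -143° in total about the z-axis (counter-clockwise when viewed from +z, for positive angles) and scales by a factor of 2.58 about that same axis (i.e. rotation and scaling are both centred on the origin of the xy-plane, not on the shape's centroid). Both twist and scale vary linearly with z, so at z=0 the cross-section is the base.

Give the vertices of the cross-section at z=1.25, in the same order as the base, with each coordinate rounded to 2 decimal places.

Cross-section at z=1.25: (-5.41,-4.67) (4.57,-5.96) (1.47,4.84) (-4.08,2.46)

t = z/height = 1.25/17 = 0.0735294
s = 1 + (scale-1)·z/height = 1 + (2.58-1)·1.25/17 = 1.116176
θ = twist·z/height = -143°·1.25/17 = -10.5147° = -0.183516 rad
cos θ = 0.983208, sin θ = -0.182488 (intermediates below are computed at full precision and shown rounded to 5 d.p.)
v1: (-4,-5) → rotate → (-4.84527,-4.18609) → ×s → (-5.40818,-4.67241) → (-5.41,-4.67)
v2: (5,-4.5) → rotate → (4.09485,-5.33688) → ×s → (4.57057,-5.95690) → (4.57,-5.96)
v3: (0.5,4.5) → rotate → (1.31280,4.33319) → ×s → (1.46532,4.83661) → (1.47,4.84)
v4: (-4,1.5) → rotate → (-3.65910,2.20476) → ×s → (-4.08420,2.46091) → (-4.08,2.46)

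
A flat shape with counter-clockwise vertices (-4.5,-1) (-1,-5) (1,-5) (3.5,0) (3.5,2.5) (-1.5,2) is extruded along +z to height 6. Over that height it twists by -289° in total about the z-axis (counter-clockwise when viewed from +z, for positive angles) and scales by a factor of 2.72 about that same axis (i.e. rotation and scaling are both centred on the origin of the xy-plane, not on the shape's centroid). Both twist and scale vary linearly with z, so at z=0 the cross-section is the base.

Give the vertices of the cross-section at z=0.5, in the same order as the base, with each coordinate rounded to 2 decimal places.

t = z/height = 0.5/6 = 0.0833333
s = 1 + (scale-1)·z/height = 1 + (2.72-1)·0.5/6 = 1.143333
θ = twist·z/height = -289°·0.5/6 = -24.0833° = -0.420333 rad
cos θ = 0.912953, sin θ = -0.408065 (intermediates below are computed at full precision and shown rounded to 5 d.p.)
v1: (-4.5,-1) → rotate → (-4.51635,0.92334) → ×s → (-5.16370,1.05568) → (-5.16,1.06)
v2: (-1,-5) → rotate → (-2.95328,-4.15670) → ×s → (-3.37658,-4.75249) → (-3.38,-4.75)
v3: (1,-5) → rotate → (-1.12737,-4.97283) → ×s → (-1.28896,-5.68560) → (-1.29,-5.69)
v4: (3.5,0) → rotate → (3.19534,-1.42823) → ×s → (3.65333,-1.63294) → (3.65,-1.63)
v5: (3.5,2.5) → rotate → (4.21550,0.85416) → ×s → (4.81972,0.97658) → (4.82,0.98)
v6: (-1.5,2) → rotate → (-0.55330,2.43800) → ×s → (-0.63261,2.78745) → (-0.63,2.79)

Cross-section at z=0.5: (-5.16,1.06) (-3.38,-4.75) (-1.29,-5.69) (3.65,-1.63) (4.82,0.98) (-0.63,2.79)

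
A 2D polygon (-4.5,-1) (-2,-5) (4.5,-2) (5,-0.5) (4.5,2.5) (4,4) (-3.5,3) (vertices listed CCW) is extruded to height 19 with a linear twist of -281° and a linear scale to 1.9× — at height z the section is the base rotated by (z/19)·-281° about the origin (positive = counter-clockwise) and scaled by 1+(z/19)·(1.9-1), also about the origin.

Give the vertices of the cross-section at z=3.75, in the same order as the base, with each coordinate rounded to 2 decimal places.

Cross-section at z=3.75: (-3.97,3.70) (-6.19,-1.40) (1.06,-5.70) (2.85,-5.18) (5.43,-2.70) (6.55,-1.21) (0.57,5.40)

t = z/height = 3.75/19 = 0.197368
s = 1 + (scale-1)·z/height = 1 + (1.9-1)·3.75/19 = 1.177632
θ = twist·z/height = -281°·3.75/19 = -55.4605° = -0.967969 rad
cos θ = 0.566974, sin θ = -0.823736 (intermediates below are computed at full precision and shown rounded to 5 d.p.)
v1: (-4.5,-1) → rotate → (-3.37512,3.13984) → ×s → (-3.97465,3.69757) → (-3.97,3.70)
v2: (-2,-5) → rotate → (-5.25263,-1.18740) → ×s → (-6.18566,-1.39832) → (-6.19,-1.40)
v3: (4.5,-2) → rotate → (0.90391,-4.84076) → ×s → (1.06447,-5.70063) → (1.06,-5.70)
v4: (5,-0.5) → rotate → (2.42300,-4.40217) → ×s → (2.85340,-5.18413) → (2.85,-5.18)
v5: (4.5,2.5) → rotate → (4.61072,-2.28938) → ×s → (5.42973,-2.69604) → (5.43,-2.70)
v6: (4,4) → rotate → (5.56284,-1.02705) → ×s → (6.55097,-1.20948) → (6.55,-1.21)
v7: (-3.5,3) → rotate → (0.48680,4.58400) → ×s → (0.57327,5.39826) → (0.57,5.40)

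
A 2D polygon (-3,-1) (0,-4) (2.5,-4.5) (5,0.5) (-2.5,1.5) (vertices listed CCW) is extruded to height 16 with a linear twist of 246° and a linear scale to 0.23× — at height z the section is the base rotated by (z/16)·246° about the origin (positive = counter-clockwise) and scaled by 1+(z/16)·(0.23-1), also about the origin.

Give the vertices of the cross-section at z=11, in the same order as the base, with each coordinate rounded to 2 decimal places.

Cross-section at z=11: (1.48,0.20) (0.36,1.85) (-0.76,2.30) (-2.36,0.21) (1.02,-0.92)

t = z/height = 11/16 = 0.6875
s = 1 + (scale-1)·z/height = 1 + (0.23-1)·11/16 = 0.470625
θ = twist·z/height = 246°·11/16 = 169.1250° = 2.951788 rad
cos θ = -0.982041, sin θ = 0.188667 (intermediates below are computed at full precision and shown rounded to 5 d.p.)
v1: (-3,-1) → rotate → (3.13479,0.41604) → ×s → (1.47531,0.19580) → (1.48,0.20)
v2: (0,-4) → rotate → (0.75467,3.92816) → ×s → (0.35517,1.84869) → (0.36,1.85)
v3: (2.5,-4.5) → rotate → (-1.60610,4.89085) → ×s → (-0.75587,2.30176) → (-0.76,2.30)
v4: (5,0.5) → rotate → (-5.00454,0.45231) → ×s → (-2.35526,0.21287) → (-2.36,0.21)
v5: (-2.5,1.5) → rotate → (2.17210,-1.94473) → ×s → (1.02225,-0.91524) → (1.02,-0.92)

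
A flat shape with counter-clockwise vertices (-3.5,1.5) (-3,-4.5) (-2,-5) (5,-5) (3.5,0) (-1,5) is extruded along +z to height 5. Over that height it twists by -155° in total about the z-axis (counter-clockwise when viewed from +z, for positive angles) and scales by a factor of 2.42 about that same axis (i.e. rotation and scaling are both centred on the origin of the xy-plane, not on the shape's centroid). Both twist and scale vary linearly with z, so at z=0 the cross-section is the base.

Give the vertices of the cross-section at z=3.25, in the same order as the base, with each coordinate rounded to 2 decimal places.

t = z/height = 3.25/5 = 0.65
s = 1 + (scale-1)·z/height = 1 + (2.42-1)·3.25/5 = 1.923000
θ = twist·z/height = -155°·3.25/5 = -100.7500° = -1.758419 rad
cos θ = -0.186524, sin θ = -0.982450 (intermediates below are computed at full precision and shown rounded to 5 d.p.)
v1: (-3.5,1.5) → rotate → (2.12651,3.15879) → ×s → (4.08928,6.07435) → (4.09,6.07)
v2: (-3,-4.5) → rotate → (-3.86145,3.78671) → ×s → (-7.42558,7.28184) → (-7.43,7.28)
v3: (-2,-5) → rotate → (-4.53920,2.89752) → ×s → (-8.72889,5.57193) → (-8.73,5.57)
v4: (5,-5) → rotate → (-5.84487,-3.97963) → ×s → (-11.23969,-7.65283) → (-11.24,-7.65)
v5: (3.5,0) → rotate → (-0.65283,-3.43858) → ×s → (-1.25540,-6.61238) → (-1.26,-6.61)
v6: (-1,5) → rotate → (5.09878,0.04983) → ×s → (9.80495,0.09582) → (9.80,0.10)

Cross-section at z=3.25: (4.09,6.07) (-7.43,7.28) (-8.73,5.57) (-11.24,-7.65) (-1.26,-6.61) (9.80,0.10)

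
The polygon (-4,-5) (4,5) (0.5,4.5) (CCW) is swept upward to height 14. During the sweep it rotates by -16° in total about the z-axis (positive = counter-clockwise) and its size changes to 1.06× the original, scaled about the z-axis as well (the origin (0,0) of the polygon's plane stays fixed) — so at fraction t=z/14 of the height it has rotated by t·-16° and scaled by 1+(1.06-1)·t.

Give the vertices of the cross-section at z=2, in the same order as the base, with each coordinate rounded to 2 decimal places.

t = z/height = 2/14 = 0.142857
s = 1 + (scale-1)·z/height = 1 + (1.06-1)·2/14 = 1.008571
θ = twist·z/height = -16°·2/14 = -2.2857° = -0.039893 rad
cos θ = 0.999204, sin θ = -0.039883 (intermediates below are computed at full precision and shown rounded to 5 d.p.)
v1: (-4,-5) → rotate → (-4.19623,-4.83649) → ×s → (-4.23220,-4.87795) → (-4.23,-4.88)
v2: (4,5) → rotate → (4.19623,4.83649) → ×s → (4.23220,4.87795) → (4.23,4.88)
v3: (0.5,4.5) → rotate → (0.67907,4.47648) → ×s → (0.68489,4.51485) → (0.68,4.51)

Cross-section at z=2: (-4.23,-4.88) (4.23,4.88) (0.68,4.51)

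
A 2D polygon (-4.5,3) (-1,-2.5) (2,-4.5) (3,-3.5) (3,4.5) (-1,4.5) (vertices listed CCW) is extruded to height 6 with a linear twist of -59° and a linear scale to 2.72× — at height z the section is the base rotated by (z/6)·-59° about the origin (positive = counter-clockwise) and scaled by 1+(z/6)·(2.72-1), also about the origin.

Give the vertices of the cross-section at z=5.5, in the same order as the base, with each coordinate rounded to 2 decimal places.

t = z/height = 5.5/6 = 0.916667
s = 1 + (scale-1)·z/height = 1 + (2.72-1)·5.5/6 = 2.576667
θ = twist·z/height = -59°·5.5/6 = -54.0833° = -0.943932 rad
cos θ = 0.586608, sin θ = -0.809871 (intermediates below are computed at full precision and shown rounded to 5 d.p.)
v1: (-4.5,3) → rotate → (-0.21012,5.40424) → ×s → (-0.54142,13.92493) → (-0.54,13.92)
v2: (-1,-2.5) → rotate → (-2.61129,-0.65665) → ×s → (-6.72841,-1.69197) → (-6.73,-1.69)
v3: (2,-4.5) → rotate → (-2.47120,-4.25948) → ×s → (-6.36747,-10.97525) → (-6.37,-10.98)
v4: (3,-3.5) → rotate → (-1.07472,-4.48274) → ×s → (-2.76921,-11.55053) → (-2.77,-11.55)
v5: (3,4.5) → rotate → (5.40424,0.21012) → ×s → (13.92493,0.54142) → (13.92,0.54)
v6: (-1,4.5) → rotate → (3.05781,3.44961) → ×s → (7.87896,8.88849) → (7.88,8.89)

Cross-section at z=5.5: (-0.54,13.92) (-6.73,-1.69) (-6.37,-10.98) (-2.77,-11.55) (13.92,0.54) (7.88,8.89)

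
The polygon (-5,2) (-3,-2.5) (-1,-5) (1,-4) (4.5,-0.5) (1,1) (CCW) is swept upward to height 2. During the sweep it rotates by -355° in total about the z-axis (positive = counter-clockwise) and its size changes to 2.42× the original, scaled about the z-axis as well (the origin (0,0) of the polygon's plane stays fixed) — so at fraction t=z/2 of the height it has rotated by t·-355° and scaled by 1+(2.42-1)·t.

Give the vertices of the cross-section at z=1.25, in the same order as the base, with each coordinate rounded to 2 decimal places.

Cross-section at z=1.25: (4.51,-9.11) (7.37,-0.27) (7.71,5.77) (3.63,6.88) (-5.69,6.37) (-2.67,-0.15)

t = z/height = 1.25/2 = 0.625
s = 1 + (scale-1)·z/height = 1 + (2.42-1)·1.25/2 = 1.887500
θ = twist·z/height = -355°·1.25/2 = -221.8750° = -3.872449 rad
cos θ = -0.744603, sin θ = 0.667508 (intermediates below are computed at full precision and shown rounded to 5 d.p.)
v1: (-5,2) → rotate → (2.38800,-4.82674) → ×s → (4.50735,-9.11048) → (4.51,-9.11)
v2: (-3,-2.5) → rotate → (3.90258,-0.14102) → ×s → (7.36612,-0.26617) → (7.37,-0.27)
v3: (-1,-5) → rotate → (4.08214,3.05551) → ×s → (7.70504,5.76727) → (7.71,5.77)
v4: (1,-4) → rotate → (1.92543,3.64592) → ×s → (3.63425,6.88167) → (3.63,6.88)
v5: (4.5,-0.5) → rotate → (-3.01696,3.37609) → ×s → (-5.69451,6.37236) → (-5.69,6.37)
v6: (1,1) → rotate → (-1.41211,-0.07710) → ×s → (-2.66536,-0.14552) → (-2.67,-0.15)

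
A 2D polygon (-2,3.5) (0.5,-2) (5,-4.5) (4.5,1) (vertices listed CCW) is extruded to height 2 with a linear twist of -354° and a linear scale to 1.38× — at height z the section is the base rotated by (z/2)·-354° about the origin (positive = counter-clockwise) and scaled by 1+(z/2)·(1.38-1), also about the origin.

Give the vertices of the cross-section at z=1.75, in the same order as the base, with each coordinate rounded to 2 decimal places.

Cross-section at z=1.75: (-5.29,0.93) (2.47,-1.19) (8.87,1.29) (2.81,5.46)

t = z/height = 1.75/2 = 0.875
s = 1 + (scale-1)·z/height = 1 + (1.38-1)·1.75/2 = 1.332500
θ = twist·z/height = -354°·1.75/2 = -309.7500° = -5.406157 rad
cos θ = 0.639439, sin θ = 0.768842 (intermediates below are computed at full precision and shown rounded to 5 d.p.)
v1: (-2,3.5) → rotate → (-3.96982,0.70035) → ×s → (-5.28979,0.93322) → (-5.29,0.93)
v2: (0.5,-2) → rotate → (1.85740,-0.89446) → ×s → (2.47499,-1.19186) → (2.47,-1.19)
v3: (5,-4.5) → rotate → (6.65698,0.96673) → ×s → (8.87043,1.28817) → (8.87,1.29)
v4: (4.5,1) → rotate → (2.10863,4.09923) → ×s → (2.80975,5.46222) → (2.81,5.46)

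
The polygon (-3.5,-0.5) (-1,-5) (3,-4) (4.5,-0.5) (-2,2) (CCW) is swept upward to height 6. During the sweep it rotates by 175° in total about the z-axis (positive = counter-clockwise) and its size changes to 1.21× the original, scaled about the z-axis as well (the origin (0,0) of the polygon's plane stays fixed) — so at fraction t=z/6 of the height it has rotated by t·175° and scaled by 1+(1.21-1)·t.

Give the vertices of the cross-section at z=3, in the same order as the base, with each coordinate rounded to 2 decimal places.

t = z/height = 3/6 = 0.5
s = 1 + (scale-1)·z/height = 1 + (1.21-1)·3/6 = 1.105000
θ = twist·z/height = 175°·3/6 = 87.5000° = 1.527163 rad
cos θ = 0.043619, sin θ = 0.999048 (intermediates below are computed at full precision and shown rounded to 5 d.p.)
v1: (-3.5,-0.5) → rotate → (0.34686,-3.51848) → ×s → (0.38328,-3.88792) → (0.38,-3.89)
v2: (-1,-5) → rotate → (4.95162,-1.21715) → ×s → (5.47154,-1.34495) → (5.47,-1.34)
v3: (3,-4) → rotate → (4.12705,2.82267) → ×s → (4.56039,3.11905) → (4.56,3.12)
v4: (4.5,-0.5) → rotate → (0.69581,4.47391) → ×s → (0.76887,4.94367) → (0.77,4.94)
v5: (-2,2) → rotate → (-2.08534,-1.91086) → ×s → (-2.30430,-2.11150) → (-2.30,-2.11)

Cross-section at z=3: (0.38,-3.89) (5.47,-1.34) (4.56,3.12) (0.77,4.94) (-2.30,-2.11)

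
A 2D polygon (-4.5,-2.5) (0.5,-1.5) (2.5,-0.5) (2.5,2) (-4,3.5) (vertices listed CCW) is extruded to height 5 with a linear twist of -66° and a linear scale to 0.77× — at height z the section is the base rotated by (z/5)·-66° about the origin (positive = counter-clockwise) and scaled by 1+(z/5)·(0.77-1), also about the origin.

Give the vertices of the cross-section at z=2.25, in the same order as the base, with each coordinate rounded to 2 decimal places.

Cross-section at z=2.25: (-4.61,0.05) (-0.28,-1.39) (1.72,-1.50) (2.84,0.45) (-1.56,4.50)

t = z/height = 2.25/5 = 0.45
s = 1 + (scale-1)·z/height = 1 + (0.77-1)·2.25/5 = 0.896500
θ = twist·z/height = -66°·2.25/5 = -29.7000° = -0.518363 rad
cos θ = 0.868632, sin θ = -0.495459 (intermediates below are computed at full precision and shown rounded to 5 d.p.)
v1: (-4.5,-2.5) → rotate → (-5.14749,0.05799) → ×s → (-4.61472,0.05198) → (-4.61,0.05)
v2: (0.5,-1.5) → rotate → (-0.30887,-1.55068) → ×s → (-0.27690,-1.39018) → (-0.28,-1.39)
v3: (2.5,-0.5) → rotate → (1.92385,-1.67296) → ×s → (1.72473,-1.49981) → (1.72,-1.50)
v4: (2.5,2) → rotate → (3.16250,0.49862) → ×s → (2.83518,0.44701) → (2.84,0.45)
v5: (-4,3.5) → rotate → (-1.74042,5.02204) → ×s → (-1.56029,4.50226) → (-1.56,4.50)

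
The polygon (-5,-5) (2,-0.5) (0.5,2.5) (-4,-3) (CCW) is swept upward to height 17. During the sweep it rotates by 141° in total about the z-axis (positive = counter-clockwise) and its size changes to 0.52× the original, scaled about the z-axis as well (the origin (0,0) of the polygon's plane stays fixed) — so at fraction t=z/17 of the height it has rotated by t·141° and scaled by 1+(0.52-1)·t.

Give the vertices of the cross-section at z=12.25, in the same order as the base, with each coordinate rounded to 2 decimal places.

t = z/height = 12.25/17 = 0.720588
s = 1 + (scale-1)·z/height = 1 + (0.52-1)·12.25/17 = 0.654118
θ = twist·z/height = 141°·12.25/17 = 101.6029° = 1.773306 rad
cos θ = -0.201128, sin θ = 0.979565 (intermediates below are computed at full precision and shown rounded to 5 d.p.)
v1: (-5,-5) → rotate → (5.90347,-3.89218) → ×s → (3.86156,-2.54595) → (3.86,-2.55)
v2: (2,-0.5) → rotate → (0.08753,2.05969) → ×s → (0.05725,1.34728) → (0.06,1.35)
v3: (0.5,2.5) → rotate → (-2.54948,-0.01304) → ×s → (-1.66766,-0.00853) → (-1.67,-0.01)
v4: (-4,-3) → rotate → (3.74321,-3.31488) → ×s → (2.44850,-2.16832) → (2.45,-2.17)

Cross-section at z=12.25: (3.86,-2.55) (0.06,1.35) (-1.67,-0.01) (2.45,-2.17)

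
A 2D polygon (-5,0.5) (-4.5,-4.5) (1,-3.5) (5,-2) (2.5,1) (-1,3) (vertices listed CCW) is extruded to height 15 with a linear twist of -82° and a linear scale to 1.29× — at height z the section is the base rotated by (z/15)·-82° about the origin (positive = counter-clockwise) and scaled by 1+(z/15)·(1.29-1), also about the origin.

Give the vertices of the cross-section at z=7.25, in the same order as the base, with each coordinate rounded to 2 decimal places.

Cross-section at z=7.25: (-4.03,4.08) (-7.22,-0.68) (-1.67,-3.80) (2.94,-5.39) (2.92,-0.94) (1.30,3.36)

t = z/height = 7.25/15 = 0.483333
s = 1 + (scale-1)·z/height = 1 + (1.29-1)·7.25/15 = 1.140167
θ = twist·z/height = -82°·7.25/15 = -39.6333° = -0.691732 rad
cos θ = 0.770142, sin θ = -0.637872 (intermediates below are computed at full precision and shown rounded to 5 d.p.)
v1: (-5,0.5) → rotate → (-3.53178,3.57443) → ×s → (-4.02681,4.07545) → (-4.03,4.08)
v2: (-4.5,-4.5) → rotate → (-6.33606,-0.59522) → ×s → (-7.22417,-0.67864) → (-7.22,-0.68)
v3: (1,-3.5) → rotate → (-1.46241,-3.33337) → ×s → (-1.66739,-3.80060) → (-1.67,-3.80)
v4: (5,-2) → rotate → (2.57497,-4.72965) → ×s → (2.93589,-5.39258) → (2.94,-5.39)
v5: (2.5,1) → rotate → (2.56323,-0.82454) → ×s → (2.92251,-0.94011) → (2.92,-0.94)
v6: (-1,3) → rotate → (1.14347,2.94830) → ×s → (1.30375,3.36155) → (1.30,3.36)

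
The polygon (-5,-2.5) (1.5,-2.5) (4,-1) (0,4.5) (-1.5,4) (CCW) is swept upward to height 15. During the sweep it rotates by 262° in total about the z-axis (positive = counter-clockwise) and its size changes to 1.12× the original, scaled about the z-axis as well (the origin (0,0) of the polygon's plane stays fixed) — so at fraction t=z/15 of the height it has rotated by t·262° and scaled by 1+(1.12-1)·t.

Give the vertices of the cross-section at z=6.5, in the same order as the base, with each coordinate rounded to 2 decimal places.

t = z/height = 6.5/15 = 0.433333
s = 1 + (scale-1)·z/height = 1 + (1.12-1)·6.5/15 = 1.052000
θ = twist·z/height = 262°·6.5/15 = 113.5333° = 1.981530 rad
cos θ = -0.399283, sin θ = 0.916828 (intermediates below are computed at full precision and shown rounded to 5 d.p.)
v1: (-5,-2.5) → rotate → (4.28848,-3.58593) → ×s → (4.51148,-3.77240) → (4.51,-3.77)
v2: (1.5,-2.5) → rotate → (1.69315,2.37345) → ×s → (1.78119,2.49687) → (1.78,2.50)
v3: (4,-1) → rotate → (-0.68030,4.06659) → ×s → (-0.71568,4.27806) → (-0.72,4.28)
v4: (0,4.5) → rotate → (-4.12573,-1.79677) → ×s → (-4.34026,-1.89020) → (-4.34,-1.89)
v5: (-1.5,4) → rotate → (-3.06839,-2.97237) → ×s → (-3.22794,-3.12694) → (-3.23,-3.13)

Cross-section at z=6.5: (4.51,-3.77) (1.78,2.50) (-0.72,4.28) (-4.34,-1.89) (-3.23,-3.13)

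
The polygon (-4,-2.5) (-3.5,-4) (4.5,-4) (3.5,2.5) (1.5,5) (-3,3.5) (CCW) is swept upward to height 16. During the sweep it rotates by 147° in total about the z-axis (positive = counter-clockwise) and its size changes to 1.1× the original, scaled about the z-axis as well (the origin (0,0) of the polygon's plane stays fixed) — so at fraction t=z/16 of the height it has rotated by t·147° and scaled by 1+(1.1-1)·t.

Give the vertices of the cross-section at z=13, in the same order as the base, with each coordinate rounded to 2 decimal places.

Cross-section at z=13: (4.48,-2.44) (5.63,-1.17) (1.38,6.36) (-4.21,1.97) (-5.51,-1.24) (-1.70,-4.68)

t = z/height = 13/16 = 0.8125
s = 1 + (scale-1)·z/height = 1 + (1.1-1)·13/16 = 1.081250
θ = twist·z/height = 147°·13/16 = 119.4375° = 2.084578 rad
cos θ = -0.491474, sin θ = 0.870892 (intermediates below are computed at full precision and shown rounded to 5 d.p.)
v1: (-4,-2.5) → rotate → (4.14313,-2.25488) → ×s → (4.47976,-2.43809) → (4.48,-2.44)
v2: (-3.5,-4) → rotate → (5.20373,-1.08223) → ×s → (5.62653,-1.17016) → (5.63,-1.17)
v3: (4.5,-4) → rotate → (1.27194,5.88491) → ×s → (1.37528,6.36306) → (1.38,6.36)
v4: (3.5,2.5) → rotate → (-3.89739,1.81944) → ×s → (-4.21405,1.96727) → (-4.21,1.97)
v5: (1.5,5) → rotate → (-5.09167,-1.15103) → ×s → (-5.50537,-1.24455) → (-5.51,-1.24)
v6: (-3,3.5) → rotate → (-1.57370,-4.33284) → ×s → (-1.70156,-4.68488) → (-1.70,-4.68)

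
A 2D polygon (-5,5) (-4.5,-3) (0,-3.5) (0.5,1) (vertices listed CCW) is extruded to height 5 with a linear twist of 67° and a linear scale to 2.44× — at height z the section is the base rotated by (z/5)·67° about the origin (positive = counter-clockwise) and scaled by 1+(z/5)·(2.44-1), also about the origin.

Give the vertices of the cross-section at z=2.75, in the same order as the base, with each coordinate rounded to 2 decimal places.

Cross-section at z=2.75: (-12.54,1.80) (-3.23,-9.14) (3.76,-5.02) (-0.36,1.97)

t = z/height = 2.75/5 = 0.55
s = 1 + (scale-1)·z/height = 1 + (2.44-1)·2.75/5 = 1.792000
θ = twist·z/height = 67°·2.75/5 = 36.8500° = 0.643154 rad
cos θ = 0.800208, sin θ = 0.599722 (intermediates below are computed at full precision and shown rounded to 5 d.p.)
v1: (-5,5) → rotate → (-6.99965,1.00243) → ×s → (-12.54338,1.79636) → (-12.54,1.80)
v2: (-4.5,-3) → rotate → (-1.80177,-5.09937) → ×s → (-3.22877,-9.13808) → (-3.23,-9.14)
v3: (0,-3.5) → rotate → (2.09903,-2.80073) → ×s → (3.76146,-5.01891) → (3.76,-5.02)
v4: (0.5,1) → rotate → (-0.19962,1.10007) → ×s → (-0.35772,1.97132) → (-0.36,1.97)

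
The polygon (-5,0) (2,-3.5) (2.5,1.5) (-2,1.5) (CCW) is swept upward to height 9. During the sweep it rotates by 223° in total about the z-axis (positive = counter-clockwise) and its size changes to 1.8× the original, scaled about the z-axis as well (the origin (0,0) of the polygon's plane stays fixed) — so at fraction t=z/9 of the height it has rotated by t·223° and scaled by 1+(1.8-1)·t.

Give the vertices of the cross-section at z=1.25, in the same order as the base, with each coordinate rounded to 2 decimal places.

t = z/height = 1.25/9 = 0.138889
s = 1 + (scale-1)·z/height = 1 + (1.8-1)·1.25/9 = 1.111111
θ = twist·z/height = 223°·1.25/9 = 30.9722° = 0.540567 rad
cos θ = 0.857417, sin θ = 0.514622 (intermediates below are computed at full precision and shown rounded to 5 d.p.)
v1: (-5,0) → rotate → (-4.28708,-2.57311) → ×s → (-4.76343,-2.85901) → (-4.76,-2.86)
v2: (2,-3.5) → rotate → (3.51601,-1.97171) → ×s → (3.90668,-2.19079) → (3.91,-2.19)
v3: (2.5,1.5) → rotate → (1.37161,2.57268) → ×s → (1.52401,2.85853) → (1.52,2.86)
v4: (-2,1.5) → rotate → (-2.48677,0.25688) → ×s → (-2.76307,0.28542) → (-2.76,0.29)

Cross-section at z=1.25: (-4.76,-2.86) (3.91,-2.19) (1.52,2.86) (-2.76,0.29)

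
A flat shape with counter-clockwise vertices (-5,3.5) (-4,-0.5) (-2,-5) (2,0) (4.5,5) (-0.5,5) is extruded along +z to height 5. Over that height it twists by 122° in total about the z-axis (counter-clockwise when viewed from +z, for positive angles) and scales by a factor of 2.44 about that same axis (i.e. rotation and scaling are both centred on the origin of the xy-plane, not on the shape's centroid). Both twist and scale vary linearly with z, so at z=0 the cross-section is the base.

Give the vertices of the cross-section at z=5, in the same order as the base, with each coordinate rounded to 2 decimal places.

Cross-section at z=5: (-0.78,-14.87) (6.21,-7.63) (12.93,2.33) (-2.59,4.14) (-16.16,2.85) (-9.70,-7.50)

t = z/height = 5/5 = 1
s = 1 + (scale-1)·z/height = 1 + (2.44-1)·5/5 = 2.440000
θ = twist·z/height = 122°·5/5 = 122.0000° = 2.129302 rad
cos θ = -0.529919, sin θ = 0.848048 (intermediates below are computed at full precision and shown rounded to 5 d.p.)
v1: (-5,3.5) → rotate → (-0.31857,-6.09496) → ×s → (-0.77732,-14.87170) → (-0.78,-14.87)
v2: (-4,-0.5) → rotate → (2.54370,-3.12723) → ×s → (6.20663,-7.63045) → (6.21,-7.63)
v3: (-2,-5) → rotate → (5.30008,0.95350) → ×s → (12.93219,2.32654) → (12.93,2.33)
v4: (2,0) → rotate → (-1.05984,1.69610) → ×s → (-2.58601,4.13847) → (-2.59,4.14)
v5: (4.5,5) → rotate → (-6.62488,1.16662) → ×s → (-16.16470,2.84655) → (-16.16,2.85)
v6: (-0.5,5) → rotate → (-3.97528,-3.07362) → ×s → (-9.69969,-7.49963) → (-9.70,-7.50)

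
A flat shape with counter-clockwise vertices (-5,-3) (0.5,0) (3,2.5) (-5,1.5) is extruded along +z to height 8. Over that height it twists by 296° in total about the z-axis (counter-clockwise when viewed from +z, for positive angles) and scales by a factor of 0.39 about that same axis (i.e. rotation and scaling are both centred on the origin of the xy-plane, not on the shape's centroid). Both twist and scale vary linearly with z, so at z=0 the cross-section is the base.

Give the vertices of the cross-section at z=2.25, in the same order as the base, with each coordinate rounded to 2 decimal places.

Cross-section at z=2.25: (1.98,-4.41) (0.05,0.41) (-1.76,2.71) (-1.72,-3.97)

t = z/height = 2.25/8 = 0.28125
s = 1 + (scale-1)·z/height = 1 + (0.39-1)·2.25/8 = 0.828438
θ = twist·z/height = 296°·2.25/8 = 83.2500° = 1.452987 rad
cos θ = 0.117537, sin θ = 0.993068 (intermediates below are computed at full precision and shown rounded to 5 d.p.)
v1: (-5,-3) → rotate → (2.39152,-5.31795) → ×s → (1.98122,-4.40559) → (1.98,-4.41)
v2: (0.5,0) → rotate → (0.05877,0.49653) → ×s → (0.04869,0.41135) → (0.05,0.41)
v3: (3,2.5) → rotate → (-2.13006,3.27305) → ×s → (-1.76462,2.71152) → (-1.76,2.71)
v4: (-5,1.5) → rotate → (-2.07729,-4.78904) → ×s → (-1.72090,-3.96742) → (-1.72,-3.97)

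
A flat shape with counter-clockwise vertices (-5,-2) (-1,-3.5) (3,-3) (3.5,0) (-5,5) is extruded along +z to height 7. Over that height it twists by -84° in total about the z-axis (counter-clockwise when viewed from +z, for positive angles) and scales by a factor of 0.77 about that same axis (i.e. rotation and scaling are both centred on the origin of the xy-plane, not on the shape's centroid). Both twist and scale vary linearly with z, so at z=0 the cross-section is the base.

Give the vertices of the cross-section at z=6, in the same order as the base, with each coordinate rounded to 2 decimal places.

Cross-section at z=6: (-2.77,3.32) (-2.92,-0.10) (-1.55,-3.03) (0.87,-2.67) (2.58,5.06)

t = z/height = 6/7 = 0.857143
s = 1 + (scale-1)·z/height = 1 + (0.77-1)·6/7 = 0.802857
θ = twist·z/height = -84°·6/7 = -72.0000° = -1.256637 rad
cos θ = 0.309017, sin θ = -0.951057 (intermediates below are computed at full precision and shown rounded to 5 d.p.)
v1: (-5,-2) → rotate → (-3.44720,4.13725) → ×s → (-2.76761,3.32162) → (-2.77,3.32)
v2: (-1,-3.5) → rotate → (-3.63771,-0.13050) → ×s → (-2.92057,-0.10478) → (-2.92,-0.10)
v3: (3,-3) → rotate → (-1.92612,-3.78022) → ×s → (-1.54640,-3.03498) → (-1.55,-3.03)
v4: (3.5,0) → rotate → (1.08156,-3.32870) → ×s → (0.86834,-2.67247) → (0.87,-2.67)
v5: (-5,5) → rotate → (3.21020,6.30037) → ×s → (2.57733,5.05830) → (2.58,5.06)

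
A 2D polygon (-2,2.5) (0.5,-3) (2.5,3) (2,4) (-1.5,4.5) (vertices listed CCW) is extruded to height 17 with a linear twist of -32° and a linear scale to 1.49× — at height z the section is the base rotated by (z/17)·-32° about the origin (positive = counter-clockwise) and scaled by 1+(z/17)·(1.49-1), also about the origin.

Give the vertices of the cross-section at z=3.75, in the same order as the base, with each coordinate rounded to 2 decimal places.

t = z/height = 3.75/17 = 0.220588
s = 1 + (scale-1)·z/height = 1 + (1.49-1)·3.75/17 = 1.108088
θ = twist·z/height = -32°·3.75/17 = -7.0588° = -0.123200 rad
cos θ = 0.992421, sin θ = -0.122888 (intermediates below are computed at full precision and shown rounded to 5 d.p.)
v1: (-2,2.5) → rotate → (-1.67762,2.72683) → ×s → (-1.85895,3.02157) → (-1.86,3.02)
v2: (0.5,-3) → rotate → (0.12755,-3.03871) → ×s → (0.14133,-3.36715) → (0.14,-3.37)
v3: (2.5,3) → rotate → (2.84972,2.67004) → ×s → (3.15774,2.95864) → (3.16,2.96)
v4: (2,4) → rotate → (2.47639,3.72391) → ×s → (2.74406,4.12642) → (2.74,4.13)
v5: (-1.5,4.5) → rotate → (-0.93563,4.65022) → ×s → (-1.03676,5.15286) → (-1.04,5.15)

Cross-section at z=3.75: (-1.86,3.02) (0.14,-3.37) (3.16,2.96) (2.74,4.13) (-1.04,5.15)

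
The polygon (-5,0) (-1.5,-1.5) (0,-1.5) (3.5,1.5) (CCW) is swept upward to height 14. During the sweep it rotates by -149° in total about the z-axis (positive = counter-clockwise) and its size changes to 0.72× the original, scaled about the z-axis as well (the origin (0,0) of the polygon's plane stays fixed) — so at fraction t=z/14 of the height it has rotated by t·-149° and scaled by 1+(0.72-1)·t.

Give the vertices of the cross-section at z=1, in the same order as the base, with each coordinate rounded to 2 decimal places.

t = z/height = 1/14 = 0.0714286
s = 1 + (scale-1)·z/height = 1 + (0.72-1)·1/14 = 0.980000
θ = twist·z/height = -149°·1/14 = -10.6429° = -0.185753 rad
cos θ = 0.982797, sin θ = -0.184687 (intermediates below are computed at full precision and shown rounded to 5 d.p.)
v1: (-5,0) → rotate → (-4.91399,0.92343) → ×s → (-4.81571,0.90496) → (-4.82,0.90)
v2: (-1.5,-1.5) → rotate → (-1.75123,-1.19717) → ×s → (-1.71620,-1.17322) → (-1.72,-1.17)
v3: (0,-1.5) → rotate → (-0.27703,-1.47420) → ×s → (-0.27149,-1.44471) → (-0.27,-1.44)
v4: (3.5,1.5) → rotate → (3.71682,0.82779) → ×s → (3.64248,0.81124) → (3.64,0.81)

Cross-section at z=1: (-4.82,0.90) (-1.72,-1.17) (-0.27,-1.44) (3.64,0.81)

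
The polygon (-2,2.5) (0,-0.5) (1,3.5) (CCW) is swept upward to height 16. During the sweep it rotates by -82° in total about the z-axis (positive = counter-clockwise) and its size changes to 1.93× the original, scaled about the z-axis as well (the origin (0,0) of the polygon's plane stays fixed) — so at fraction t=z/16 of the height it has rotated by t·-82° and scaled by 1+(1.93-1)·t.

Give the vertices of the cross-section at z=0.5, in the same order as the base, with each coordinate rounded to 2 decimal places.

t = z/height = 0.5/16 = 0.03125
s = 1 + (scale-1)·z/height = 1 + (1.93-1)·0.5/16 = 1.029063
θ = twist·z/height = -82°·0.5/16 = -2.5625° = -0.044724 rad
cos θ = 0.999000, sin θ = -0.044709 (intermediates below are computed at full precision and shown rounded to 5 d.p.)
v1: (-2,2.5) → rotate → (-1.88623,2.58692) → ×s → (-1.94105,2.66210) → (-1.94,2.66)
v2: (0,-0.5) → rotate → (-0.02235,-0.49950) → ×s → (-0.02300,-0.51402) → (-0.02,-0.51)
v3: (1,3.5) → rotate → (1.15548,3.45179) → ×s → (1.18906,3.55211) → (1.19,3.55)

Cross-section at z=0.5: (-1.94,2.66) (-0.02,-0.51) (1.19,3.55)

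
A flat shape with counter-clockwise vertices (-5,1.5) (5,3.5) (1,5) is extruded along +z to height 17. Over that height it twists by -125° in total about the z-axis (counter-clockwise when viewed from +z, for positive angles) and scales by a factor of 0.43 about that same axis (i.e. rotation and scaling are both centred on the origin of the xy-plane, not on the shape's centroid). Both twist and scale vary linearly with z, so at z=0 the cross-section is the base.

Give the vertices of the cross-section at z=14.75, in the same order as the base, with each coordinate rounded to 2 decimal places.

Cross-section at z=14.75: (1.52,2.16) (0.88,-2.96) (2.24,-1.28)

t = z/height = 14.75/17 = 0.867647
s = 1 + (scale-1)·z/height = 1 + (0.43-1)·14.75/17 = 0.505441
θ = twist·z/height = -125°·14.75/17 = -108.4559° = -1.892912 rad
cos θ = -0.316574, sin θ = -0.948568 (intermediates below are computed at full precision and shown rounded to 5 d.p.)
v1: (-5,1.5) → rotate → (3.00572,4.26798) → ×s → (1.51922,2.15721) → (1.52,2.16)
v2: (5,3.5) → rotate → (1.73712,-5.85085) → ×s → (0.87801,-2.95726) → (0.88,-2.96)
v3: (1,5) → rotate → (4.42626,-2.53144) → ×s → (2.23722,-1.27949) → (2.24,-1.28)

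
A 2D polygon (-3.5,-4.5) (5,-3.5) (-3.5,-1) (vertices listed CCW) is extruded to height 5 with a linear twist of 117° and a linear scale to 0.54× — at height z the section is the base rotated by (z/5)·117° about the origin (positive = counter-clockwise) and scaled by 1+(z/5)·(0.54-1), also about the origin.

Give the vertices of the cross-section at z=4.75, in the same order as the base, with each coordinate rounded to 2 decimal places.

t = z/height = 4.75/5 = 0.95
s = 1 + (scale-1)·z/height = 1 + (0.54-1)·4.75/5 = 0.563000
θ = twist·z/height = 117°·4.75/5 = 111.1500° = 1.939933 rad
cos θ = -0.360811, sin θ = 0.932639 (intermediates below are computed at full precision and shown rounded to 5 d.p.)
v1: (-3.5,-4.5) → rotate → (5.45971,-1.64059) → ×s → (3.07382,-0.92365) → (3.07,-0.92)
v2: (5,-3.5) → rotate → (1.46018,5.92603) → ×s → (0.82208,3.33636) → (0.82,3.34)
v3: (-3.5,-1) → rotate → (2.19548,-2.90343) → ×s → (1.23605,-1.63463) → (1.24,-1.63)

Cross-section at z=4.75: (3.07,-0.92) (0.82,3.34) (1.24,-1.63)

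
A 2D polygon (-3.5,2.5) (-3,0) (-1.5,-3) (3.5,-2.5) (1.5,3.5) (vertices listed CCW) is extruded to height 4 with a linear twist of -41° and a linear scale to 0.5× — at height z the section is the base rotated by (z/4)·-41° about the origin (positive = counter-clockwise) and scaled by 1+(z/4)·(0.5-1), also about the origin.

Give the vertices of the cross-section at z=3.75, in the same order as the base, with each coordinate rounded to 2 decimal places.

t = z/height = 3.75/4 = 0.9375
s = 1 + (scale-1)·z/height = 1 + (0.5-1)·3.75/4 = 0.531250
θ = twist·z/height = -41°·3.75/4 = -38.4375° = -0.670861 rad
cos θ = 0.783287, sin θ = -0.621661 (intermediates below are computed at full precision and shown rounded to 5 d.p.)
v1: (-3.5,2.5) → rotate → (-1.18735,4.13403) → ×s → (-0.63078,2.19620) → (-0.63,2.20)
v2: (-3,0) → rotate → (-2.34986,1.86498) → ×s → (-1.24836,0.99077) → (-1.25,0.99)
v3: (-1.5,-3) → rotate → (-3.03991,-1.41737) → ×s → (-1.61495,-0.75298) → (-1.61,-0.75)
v4: (3.5,-2.5) → rotate → (1.18735,-4.13403) → ×s → (0.63078,-2.19620) → (0.63,-2.20)
v5: (1.5,3.5) → rotate → (3.35074,1.80901) → ×s → (1.78008,0.96104) → (1.78,0.96)

Cross-section at z=3.75: (-0.63,2.20) (-1.25,0.99) (-1.61,-0.75) (0.63,-2.20) (1.78,0.96)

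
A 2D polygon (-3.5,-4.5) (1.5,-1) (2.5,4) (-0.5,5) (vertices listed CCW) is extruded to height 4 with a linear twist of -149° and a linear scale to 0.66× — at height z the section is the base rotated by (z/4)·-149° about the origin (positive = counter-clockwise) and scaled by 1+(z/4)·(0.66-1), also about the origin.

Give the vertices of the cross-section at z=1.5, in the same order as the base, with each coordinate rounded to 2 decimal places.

t = z/height = 1.5/4 = 0.375
s = 1 + (scale-1)·z/height = 1 + (0.66-1)·1.5/4 = 0.872500
θ = twist·z/height = -149°·1.5/4 = -55.8750° = -0.975203 rad
cos θ = 0.561000, sin θ = -0.827816 (intermediates below are computed at full precision and shown rounded to 5 d.p.)
v1: (-3.5,-4.5) → rotate → (-5.68867,0.37285) → ×s → (-4.96337,0.32531) → (-4.96,0.33)
v2: (1.5,-1) → rotate → (0.01368,-1.80272) → ×s → (0.01194,-1.57288) → (0.01,-1.57)
v3: (2.5,4) → rotate → (4.71376,0.17446) → ×s → (4.11276,0.15222) → (4.11,0.15)
v4: (-0.5,5) → rotate → (3.85858,3.21891) → ×s → (3.36661,2.80850) → (3.37,2.81)

Cross-section at z=1.5: (-4.96,0.33) (0.01,-1.57) (4.11,0.15) (3.37,2.81)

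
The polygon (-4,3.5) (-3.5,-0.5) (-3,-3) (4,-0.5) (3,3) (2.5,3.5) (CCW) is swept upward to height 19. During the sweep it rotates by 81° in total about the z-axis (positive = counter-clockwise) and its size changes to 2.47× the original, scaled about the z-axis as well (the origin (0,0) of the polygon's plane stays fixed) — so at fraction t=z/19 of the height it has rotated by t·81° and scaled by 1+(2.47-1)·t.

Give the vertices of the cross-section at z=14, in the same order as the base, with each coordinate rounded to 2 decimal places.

Cross-section at z=14: (-10.50,-3.51) (-2.78,-6.82) (2.24,-8.55) (5.11,6.67) (-2.24,8.55) (-3.67,8.18)

t = z/height = 14/19 = 0.736842
s = 1 + (scale-1)·z/height = 1 + (2.47-1)·14/19 = 2.083158
θ = twist·z/height = 81°·14/19 = 59.6842° = 1.041686 rad
cos θ = 0.504766, sin θ = 0.863256 (intermediates below are computed at full precision and shown rounded to 5 d.p.)
v1: (-4,3.5) → rotate → (-5.04046,-1.68635) → ×s → (-10.50007,-3.51293) → (-10.50,-3.51)
v2: (-3.5,-0.5) → rotate → (-1.33505,-3.27378) → ×s → (-2.78112,-6.81980) → (-2.78,-6.82)
v3: (-3,-3) → rotate → (1.07547,-4.10407) → ×s → (2.24038,-8.54942) → (2.24,-8.55)
v4: (4,-0.5) → rotate → (2.45069,3.20064) → ×s → (5.10518,6.66745) → (5.11,6.67)
v5: (3,3) → rotate → (-1.07547,4.10407) → ×s → (-2.24038,8.54942) → (-2.24,8.55)
v6: (2.5,3.5) → rotate → (-1.75948,3.92482) → ×s → (-3.66528,8.17602) → (-3.67,8.18)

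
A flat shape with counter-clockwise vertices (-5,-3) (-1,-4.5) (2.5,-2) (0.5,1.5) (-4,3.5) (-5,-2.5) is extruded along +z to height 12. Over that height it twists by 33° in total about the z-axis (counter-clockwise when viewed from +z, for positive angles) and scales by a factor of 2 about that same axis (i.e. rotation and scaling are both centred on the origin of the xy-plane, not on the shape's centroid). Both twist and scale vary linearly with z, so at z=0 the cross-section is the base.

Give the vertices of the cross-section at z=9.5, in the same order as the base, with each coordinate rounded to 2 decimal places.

Cross-section at z=9.5: (-5.68,-8.77) (1.94,-8.03) (5.60,-1.24) (-0.38,2.81) (-9.20,2.47) (-6.07,-7.97)

t = z/height = 9.5/12 = 0.791667
s = 1 + (scale-1)·z/height = 1 + (2-1)·9.5/12 = 1.791667
θ = twist·z/height = 33°·9.5/12 = 26.1250° = 0.455967 rad
cos θ = 0.897836, sin θ = 0.440331 (intermediates below are computed at full precision and shown rounded to 5 d.p.)
v1: (-5,-3) → rotate → (-3.16818,-4.89516) → ×s → (-5.67633,-8.77050) → (-5.68,-8.77)
v2: (-1,-4.5) → rotate → (1.08365,-4.48059) → ×s → (1.94155,-8.02773) → (1.94,-8.03)
v3: (2.5,-2) → rotate → (3.12525,-0.69484) → ×s → (5.59941,-1.24493) → (5.60,-1.24)
v4: (0.5,1.5) → rotate → (-0.21158,1.56692) → ×s → (-0.37908,2.80740) → (-0.38,2.81)
v5: (-4,3.5) → rotate → (-5.13250,1.38110) → ×s → (-9.19573,2.47447) → (-9.20,2.47)
v6: (-5,-2.5) → rotate → (-3.38835,-4.44624) → ×s → (-6.07079,-7.96619) → (-6.07,-7.97)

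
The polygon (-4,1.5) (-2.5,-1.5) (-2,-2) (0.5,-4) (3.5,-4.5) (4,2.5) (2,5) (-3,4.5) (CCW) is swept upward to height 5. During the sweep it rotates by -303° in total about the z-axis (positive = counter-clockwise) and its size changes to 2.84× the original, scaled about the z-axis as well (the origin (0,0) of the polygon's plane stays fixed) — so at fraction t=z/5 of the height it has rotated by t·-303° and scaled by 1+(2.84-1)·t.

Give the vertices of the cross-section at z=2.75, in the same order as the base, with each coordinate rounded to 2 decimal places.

Cross-section at z=2.75: (8.53,-1.08) (4.20,4.10) (2.99,4.84) (-2.84,7.60) (-8.94,7.18) (-6.67,-6.75) (-1.59,-10.72) (7.96,-7.42)

t = z/height = 2.75/5 = 0.55
s = 1 + (scale-1)·z/height = 1 + (2.84-1)·2.75/5 = 2.012000
θ = twist·z/height = -303°·2.75/5 = -166.6500° = -2.908591 rad
cos θ = -0.972978, sin θ = -0.230899 (intermediates below are computed at full precision and shown rounded to 5 d.p.)
v1: (-4,1.5) → rotate → (4.23826,-0.53587) → ×s → (8.52738,-1.07817) → (8.53,-1.08)
v2: (-2.5,-1.5) → rotate → (2.08610,2.03671) → ×s → (4.19723,4.09787) → (4.20,4.10)
v3: (-2,-2) → rotate → (1.48416,2.40775) → ×s → (2.98613,4.84440) → (2.99,4.84)
v4: (0.5,-4) → rotate → (-1.41008,3.77646) → ×s → (-2.83709,7.59824) → (-2.84,7.60)
v5: (3.5,-4.5) → rotate → (-4.44447,3.57025) → ×s → (-8.94227,7.18335) → (-8.94,7.18)
v6: (4,2.5) → rotate → (-3.31466,-3.35604) → ×s → (-6.66910,-6.75235) → (-6.67,-6.75)
v7: (2,5) → rotate → (-0.79146,-5.32669) → ×s → (-1.59242,-10.71729) → (-1.59,-10.72)
v8: (-3,4.5) → rotate → (3.95798,-3.68570) → ×s → (7.96345,-7.41563) → (7.96,-7.42)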